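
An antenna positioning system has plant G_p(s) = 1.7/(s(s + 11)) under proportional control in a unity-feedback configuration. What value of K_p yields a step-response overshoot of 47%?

From %OS = 100·exp(−πζ/√(1−ζ²)) = 47%, ζ = −ln(0.47)/√(π²+ln²(0.47)) = 0.2337.
Characteristic equation s² + 11s + 1.7K_p = 0 gives ζ = 11/(2√(1.7K_p)).
Setting ζ = 0.2337: √(1.7K_p) = 11/(2·0.2337) = 23.54, so K_p = 554/1.7 = 326.

K_p = 326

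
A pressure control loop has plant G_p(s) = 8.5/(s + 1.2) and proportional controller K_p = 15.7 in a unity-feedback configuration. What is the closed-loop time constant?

Closed-loop transfer function: T(s) = K_p·G_p(s)/(1 + K_p·G_p(s)) = 133.4/(s + 1.2 + 133.4) = 133.4/(s + 134.6).
Time constant τ = 1/134.6 = 0.00743 s.

τ = 0.00743 s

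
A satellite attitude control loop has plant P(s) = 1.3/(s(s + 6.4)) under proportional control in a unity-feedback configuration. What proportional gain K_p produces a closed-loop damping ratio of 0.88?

K_p = 10.2

Closed-loop characteristic equation: s² + 6.4s + K_p·1.3 = 0.
So ω_n = √(1.3K_p) and 2ζω_n = 6.4, giving ζ = 6.4/(2√(1.3K_p)).
Setting ζ = 0.88: √(1.3K_p) = 6.4/(2·0.88) = 3.636, so K_p = 13.22/1.3 = 10.2.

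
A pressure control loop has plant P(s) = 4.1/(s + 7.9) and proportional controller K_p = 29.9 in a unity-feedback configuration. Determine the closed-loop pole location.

Closed-loop transfer function: T(s) = K_p·P(s)/(1 + K_p·P(s)) = 122.6/(s + 7.9 + 122.6) = 122.6/(s + 130.5).
The closed-loop pole is at s = −130.5.

s = -130.5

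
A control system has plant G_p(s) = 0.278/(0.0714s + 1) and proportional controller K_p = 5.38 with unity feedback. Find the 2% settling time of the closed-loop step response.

Closed loop: T(s) = K_p·G_p/(1+K_p·G_p) = 1.496/(0.0714s + 1 + 1.496), with pole at s = −(1 + 1.496)/0.0714 = −34.95.
τ = 1/34.95 = 0.02861 s, so 2% settling time ≈ 4τ = 0.114 s.

T_s ≈ 0.114 s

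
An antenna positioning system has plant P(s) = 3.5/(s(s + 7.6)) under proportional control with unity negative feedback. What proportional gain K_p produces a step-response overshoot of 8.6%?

From %OS = 100·exp(−πζ/√(1−ζ²)) = 8.6%, ζ = −ln(0.086)/√(π²+ln²(0.086)) = 0.6155.
Characteristic equation s² + 7.6s + 3.5K_p = 0 gives ζ = 7.6/(2√(3.5K_p)).
Setting ζ = 0.6155: √(3.5K_p) = 7.6/(2·0.6155) = 6.174, so K_p = 38.12/3.5 = 10.9.

K_p = 10.9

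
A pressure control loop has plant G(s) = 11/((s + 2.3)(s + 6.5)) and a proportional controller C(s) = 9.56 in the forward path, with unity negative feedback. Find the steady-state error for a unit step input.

0.124

The loop is type 0. Static position error constant K_pos = C(0)·G(0) = 9.56·0.7358 = 7.034.
Steady-state error to a unit step: e_ss = 1/(1+K_pos) = 1/8.034 = 0.124.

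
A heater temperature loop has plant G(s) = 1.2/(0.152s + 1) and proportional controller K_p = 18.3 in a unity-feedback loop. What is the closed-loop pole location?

Closed loop: T(s) = K_p·G/(1+K_p·G) = 21.96/(0.152s + 1 + 21.96), with pole at s = −(1 + 21.96)/0.152 = −151.1.

s = -151.1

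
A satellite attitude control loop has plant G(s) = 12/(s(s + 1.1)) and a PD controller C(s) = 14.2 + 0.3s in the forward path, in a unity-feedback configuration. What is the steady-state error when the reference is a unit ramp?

The loop has one pole at the origin (type 1). Velocity error constant K_v = lim_{s→0} s·C(s)G(s) = 14.2·12/1.1 = 154.9.
Steady-state error to a unit ramp: e_ss = 1/K_v = 0.00646.

0.00646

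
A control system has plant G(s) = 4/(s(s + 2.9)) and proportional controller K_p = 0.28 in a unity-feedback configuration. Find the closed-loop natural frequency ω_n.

ω_n = 1.06 rad/s

With unity feedback the closed-loop characteristic equation is s² + 2.9s + 0.28·4 = s² + 2.9s + 1.12 = 0.
Matching s² + 2ζω_n s + ω_n²: ω_n = √1.12 = 1.058 rad/s and 2ζω_n = 2.9, so ζ = 2.9/(2·1.058) = 1.37.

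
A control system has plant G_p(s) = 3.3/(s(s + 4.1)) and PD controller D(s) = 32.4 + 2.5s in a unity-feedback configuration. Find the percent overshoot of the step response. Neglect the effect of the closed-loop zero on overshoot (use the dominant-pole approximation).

Forward path: (32.4 + 2.5s)·3.3/(s(s+4.1)). The closed-loop characteristic equation is s² + (4.1 + 3.3·2.5)s + 3.3·32.4 = 0.
That is s² + 12.35s + 106.9 = 0, so ω_n = 10.34 rad/s and ζ = 12.35/(2·10.34) = 0.5972.
%OS = 100·exp(−πζ/√(1−ζ²)) = 9.64%.

9.64%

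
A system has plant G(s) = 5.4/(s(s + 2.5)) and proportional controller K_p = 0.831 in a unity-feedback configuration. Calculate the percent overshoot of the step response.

10.1%

Closed-loop characteristic equation: s² + 2.5s + 4.487 = 0, so ω_n = 2.118 rad/s and ζ = 2.5/(2·2.118) = 0.5901.
%OS = 100·exp(−πζ/√(1−ζ²)) = 100·exp(−π·0.5901/√0.6518) = 10.1%.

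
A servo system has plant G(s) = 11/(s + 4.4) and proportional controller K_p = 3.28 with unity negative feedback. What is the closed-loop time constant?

τ = 0.0247 s

Closed-loop transfer function: T(s) = K_p·G(s)/(1 + K_p·G(s)) = 36.08/(s + 4.4 + 36.08) = 36.08/(s + 40.48).
Time constant τ = 1/40.48 = 0.0247 s.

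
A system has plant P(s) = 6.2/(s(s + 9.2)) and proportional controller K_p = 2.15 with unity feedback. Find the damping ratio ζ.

ζ = 1.26

The closed-loop denominator is s(s+9.2) + 2.15·6.2 = s² + 9.2s + 13.33.
So ω_n² = 13.33 ⇒ ω_n = 3.651 rad/s, and ζ = 9.2/(2ω_n) = 1.26.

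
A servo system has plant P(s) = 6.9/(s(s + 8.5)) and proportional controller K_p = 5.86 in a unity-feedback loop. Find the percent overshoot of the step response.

5.94%

The closed-loop denominator s² + 8.5s + 40.43 gives ω_n = √40.43 = 6.359 and ζ = 8.5/(2ω_n) = 0.6684.
%OS = 100·exp(−πζ/√(1−ζ²)) = 100·exp(−π·0.6684/√0.5533) = 5.94%.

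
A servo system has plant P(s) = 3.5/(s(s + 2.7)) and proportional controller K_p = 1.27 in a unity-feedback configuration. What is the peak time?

T_p = 1.94 s

The closed-loop denominator s² + 2.7s + 4.445 gives ω_n = √4.445 = 2.108 and ζ = 2.7/(2ω_n) = 0.6403.
Damped frequency ω_d = ω_n√(1−ζ²) = 1.619 rad/s, so peak time T_p = π/ω_d = 1.94 s.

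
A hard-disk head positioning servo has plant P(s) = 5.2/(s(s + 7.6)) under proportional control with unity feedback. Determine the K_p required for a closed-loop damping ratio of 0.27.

K_p = 38.1

Closed-loop characteristic equation: s² + 7.6s + K_p·5.2 = 0.
So ω_n = √(5.2K_p) and 2ζω_n = 7.6, giving ζ = 7.6/(2√(5.2K_p)).
Setting ζ = 0.27: √(5.2K_p) = 7.6/(2·0.27) = 14.07, so K_p = 198.1/5.2 = 38.1.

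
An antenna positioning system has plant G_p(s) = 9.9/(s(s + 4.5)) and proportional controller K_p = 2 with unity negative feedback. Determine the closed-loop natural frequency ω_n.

With unity feedback the closed-loop characteristic equation is s² + 4.5s + 2·9.9 = s² + 4.5s + 19.8 = 0.
So ω_n² = 19.8 ⇒ ω_n = 4.45 rad/s, and ζ = 4.5/(2ω_n) = 0.506.

ω_n = 4.45 rad/s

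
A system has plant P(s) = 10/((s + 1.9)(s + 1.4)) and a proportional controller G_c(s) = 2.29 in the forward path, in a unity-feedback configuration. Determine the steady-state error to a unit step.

The loop is type 0. Static position error constant K_pos = G_c(0)·P(0) = 2.29·3.759 = 8.609.
Steady-state error to a unit step: e_ss = 1/(1+K_pos) = 1/9.609 = 0.104.

0.104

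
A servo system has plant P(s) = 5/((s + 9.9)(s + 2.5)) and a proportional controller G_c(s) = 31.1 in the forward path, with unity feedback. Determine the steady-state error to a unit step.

The loop is type 0. Static position error constant K_pos = G_c(0)·P(0) = 31.1·0.202 = 6.283.
Steady-state error to a unit step: e_ss = 1/(1+K_pos) = 1/7.283 = 0.137.

0.137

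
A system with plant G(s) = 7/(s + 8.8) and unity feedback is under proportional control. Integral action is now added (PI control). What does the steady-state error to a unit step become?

The integrator makes K_pos = lim_{s→0} C(s)G(s) infinite, so e_ss = 1/(1+K_pos) = 0.

0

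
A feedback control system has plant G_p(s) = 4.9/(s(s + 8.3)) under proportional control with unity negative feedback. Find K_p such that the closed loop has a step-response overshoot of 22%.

K_p = 18.6

From %OS = 100·exp(−πζ/√(1−ζ²)) = 22%, ζ = −ln(0.22)/√(π²+ln²(0.22)) = 0.4342.
Characteristic equation s² + 8.3s + 4.9K_p = 0 gives ζ = 8.3/(2√(4.9K_p)).
Setting ζ = 0.4342: √(4.9K_p) = 8.3/(2·0.4342) = 9.559, so K_p = 91.37/4.9 = 18.6.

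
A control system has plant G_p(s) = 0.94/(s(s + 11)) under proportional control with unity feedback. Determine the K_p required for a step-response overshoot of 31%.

From %OS = 100·exp(−πζ/√(1−ζ²)) = 31%, ζ = −ln(0.31)/√(π²+ln²(0.31)) = 0.3493.
Characteristic equation s² + 11s + 0.94K_p = 0 gives ζ = 11/(2√(0.94K_p)).
Setting ζ = 0.3493: √(0.94K_p) = 11/(2·0.3493) = 15.75, so K_p = 247.9/0.94 = 264.

K_p = 264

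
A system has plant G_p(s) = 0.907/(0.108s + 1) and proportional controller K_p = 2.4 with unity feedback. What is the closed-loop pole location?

s = -29.41

Closed loop: T(s) = K_p·G_p/(1+K_p·G_p) = 2.177/(0.108s + 1 + 2.177), with pole at s = −(1 + 2.177)/0.108 = −29.41.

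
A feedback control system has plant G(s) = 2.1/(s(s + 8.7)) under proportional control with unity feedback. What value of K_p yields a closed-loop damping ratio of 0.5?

Closed-loop characteristic equation: s² + 8.7s + K_p·2.1 = 0.
So ω_n = √(2.1K_p) and 2ζω_n = 8.7, giving ζ = 8.7/(2√(2.1K_p)).
Setting ζ = 0.5: √(2.1K_p) = 8.7/(2·0.5) = 8.7, so K_p = 75.69/2.1 = 36.

K_p = 36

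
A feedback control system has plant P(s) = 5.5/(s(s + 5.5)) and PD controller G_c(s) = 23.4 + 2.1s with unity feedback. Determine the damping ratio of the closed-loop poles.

Forward path: (23.4 + 2.1s)·5.5/(s(s+5.5)). The closed-loop characteristic equation is s² + (5.5 + 5.5·2.1)s + 5.5·23.4 = 0.
That is s² + 17.05s + 128.7 = 0, so ω_n = 11.34 rad/s and ζ = 17.05/(2·11.34) = 0.7515.

ζ = 0.751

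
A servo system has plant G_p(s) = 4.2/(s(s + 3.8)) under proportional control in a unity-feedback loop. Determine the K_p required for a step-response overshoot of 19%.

K_p = 3.94

From %OS = 100·exp(−πζ/√(1−ζ²)) = 19%, ζ = −ln(0.19)/√(π²+ln²(0.19)) = 0.4673.
Characteristic equation s² + 3.8s + 4.2K_p = 0 gives ζ = 3.8/(2√(4.2K_p)).
Setting ζ = 0.4673: √(4.2K_p) = 3.8/(2·0.4673) = 4.066, so K_p = 16.53/4.2 = 3.94.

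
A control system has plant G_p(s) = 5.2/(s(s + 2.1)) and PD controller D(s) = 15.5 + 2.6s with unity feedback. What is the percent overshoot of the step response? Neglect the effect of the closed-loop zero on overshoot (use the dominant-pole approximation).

Forward path: (15.5 + 2.6s)·5.2/(s(s+2.1)). The closed-loop characteristic equation is s² + (2.1 + 5.2·2.6)s + 5.2·15.5 = 0.
That is s² + 15.62s + 80.6 = 0, so ω_n = 8.978 rad/s and ζ = 15.62/(2·8.978) = 0.8699.
%OS = 100·exp(−πζ/√(1−ζ²)) = 0.392%.

0.392%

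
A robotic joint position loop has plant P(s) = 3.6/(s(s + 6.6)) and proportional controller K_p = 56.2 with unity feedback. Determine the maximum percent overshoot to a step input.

47.3%

Closed-loop characteristic equation: s² + 6.6s + 202.3 = 0, so ω_n = 14.22 rad/s and ζ = 6.6/(2·14.22) = 0.232.
%OS = 100·exp(−πζ/√(1−ζ²)) = 100·exp(−π·0.232/√0.9462) = 47.3%.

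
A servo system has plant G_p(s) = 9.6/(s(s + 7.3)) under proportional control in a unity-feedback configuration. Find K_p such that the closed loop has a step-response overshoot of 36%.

From %OS = 100·exp(−πζ/√(1−ζ²)) = 36%, ζ = −ln(0.36)/√(π²+ln²(0.36)) = 0.3093.
Characteristic equation s² + 7.3s + 9.6K_p = 0 gives ζ = 7.3/(2√(9.6K_p)).
Setting ζ = 0.3093: √(9.6K_p) = 7.3/(2·0.3093) = 11.8, so K_p = 139.3/9.6 = 14.5.

K_p = 14.5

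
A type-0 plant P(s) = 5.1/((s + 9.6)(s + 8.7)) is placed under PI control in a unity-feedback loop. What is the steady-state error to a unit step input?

0

The PI controller's integrator makes the forward path type 1, so e_ss to a step is zero.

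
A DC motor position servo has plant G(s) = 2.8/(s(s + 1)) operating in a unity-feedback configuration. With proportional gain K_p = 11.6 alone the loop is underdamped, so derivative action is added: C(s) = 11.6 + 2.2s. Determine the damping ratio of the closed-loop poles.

Forward path: (11.6 + 2.2s)·2.8/(s(s+1)). The closed-loop characteristic equation is s² + (1 + 2.8·2.2)s + 2.8·11.6 = 0.
That is s² + 7.16s + 32.48 = 0, so ω_n = 5.699 rad/s and ζ = 7.16/(2·5.699) = 0.6282.

ζ = 0.628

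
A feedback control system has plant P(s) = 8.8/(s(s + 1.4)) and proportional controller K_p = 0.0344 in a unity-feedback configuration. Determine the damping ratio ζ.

ζ = 1.27

The closed-loop denominator is s(s+1.4) + 0.0344·8.8 = s² + 1.4s + 0.3027.
So ω_n² = 0.3027 ⇒ ω_n = 0.5502 rad/s, and ζ = 1.4/(2ω_n) = 1.27.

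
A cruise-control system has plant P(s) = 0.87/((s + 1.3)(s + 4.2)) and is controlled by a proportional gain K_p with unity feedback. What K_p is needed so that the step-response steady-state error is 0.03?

K_p = 203

Steady-state error for a unit step on this type-0 loop is 1/(1 + K_p·P(0)).
P(0) = 0.1593. Require 1/(1 + K_p·0.1593) = 0.03, so 1 + 0.1593·K_p = 33.33.
K_p = (33.33 − 1)/0.1593 = 203.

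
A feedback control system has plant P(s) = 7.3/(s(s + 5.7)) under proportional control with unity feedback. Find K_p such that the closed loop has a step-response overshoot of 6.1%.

From %OS = 100·exp(−πζ/√(1−ζ²)) = 6.1%, ζ = −ln(0.061)/√(π²+ln²(0.061)) = 0.6649.
Characteristic equation s² + 5.7s + 7.3K_p = 0 gives ζ = 5.7/(2√(7.3K_p)).
Setting ζ = 0.6649: √(7.3K_p) = 5.7/(2·0.6649) = 4.286, so K_p = 18.37/7.3 = 2.52.

K_p = 2.52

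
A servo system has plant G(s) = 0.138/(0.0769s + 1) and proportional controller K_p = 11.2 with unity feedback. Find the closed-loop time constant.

Closed loop: T(s) = K_p·G/(1+K_p·G) = 1.546/(0.0769s + 1 + 1.546), with pole at s = −(1 + 1.546)/0.0769 = −33.1.
Closed-loop time constant τ = 1/33.1 = 0.0302 s.

τ = 0.0302 s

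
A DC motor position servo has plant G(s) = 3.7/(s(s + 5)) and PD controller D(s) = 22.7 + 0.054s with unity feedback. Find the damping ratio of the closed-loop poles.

ζ = 0.284

Forward path: (22.7 + 0.054s)·3.7/(s(s+5)). The closed-loop characteristic equation is s² + (5 + 3.7·0.054)s + 3.7·22.7 = 0.
That is s² + 5.2s + 83.99 = 0, so ω_n = 9.165 rad/s and ζ = 5.2/(2·9.165) = 0.2837.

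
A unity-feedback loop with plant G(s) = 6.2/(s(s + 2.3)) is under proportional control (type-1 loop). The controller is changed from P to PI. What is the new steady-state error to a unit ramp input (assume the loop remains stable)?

The integrator raises the loop to type 2, so K_v → ∞ and e_ss to a ramp is zero.

0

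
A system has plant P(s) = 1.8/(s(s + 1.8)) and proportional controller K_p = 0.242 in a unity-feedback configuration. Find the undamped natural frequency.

ω_n = 0.66 rad/s

The closed-loop denominator is s(s+1.8) + 0.242·1.8 = s² + 1.8s + 0.4356.
So ω_n² = 0.4356 ⇒ ω_n = 0.66 rad/s, and ζ = 1.8/(2ω_n) = 1.36.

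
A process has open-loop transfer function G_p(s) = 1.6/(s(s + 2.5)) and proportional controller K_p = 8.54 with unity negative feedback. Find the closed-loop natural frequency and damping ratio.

1 + K_p·G_p(s) = 0 gives s² + 2.5s + 13.66 = 0.
Matching s² + 2ζω_n s + ω_n²: ω_n = √13.66 = 3.696 rad/s and 2ζω_n = 2.5, so ζ = 2.5/(2·3.696) = 0.338.

ω_n = 3.7 rad/s, ζ = 0.338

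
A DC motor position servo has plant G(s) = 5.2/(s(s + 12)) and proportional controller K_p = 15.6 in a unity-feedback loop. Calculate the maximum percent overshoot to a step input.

6.04%

Closed-loop characteristic equation: s² + 12s + 81.12 = 0, so ω_n = 9.007 rad/s and ζ = 12/(2·9.007) = 0.6662.
%OS = 100·exp(−πζ/√(1−ζ²)) = 100·exp(−π·0.6662/√0.5562) = 6.04%.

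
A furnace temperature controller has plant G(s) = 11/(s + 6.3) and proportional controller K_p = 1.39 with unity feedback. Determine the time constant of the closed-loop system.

Closed-loop transfer function: T(s) = K_p·G(s)/(1 + K_p·G(s)) = 15.29/(s + 6.3 + 15.29) = 15.29/(s + 21.59).
Time constant τ = 1/21.59 = 0.0463 s.

τ = 0.0463 s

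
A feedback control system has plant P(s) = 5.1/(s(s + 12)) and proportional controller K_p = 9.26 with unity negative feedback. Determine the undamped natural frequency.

The closed-loop denominator is s(s+12) + 9.26·5.1 = s² + 12s + 47.23.
So ω_n² = 47.23 ⇒ ω_n = 6.872 rad/s, and ζ = 12/(2ω_n) = 0.873.

ω_n = 6.87 rad/s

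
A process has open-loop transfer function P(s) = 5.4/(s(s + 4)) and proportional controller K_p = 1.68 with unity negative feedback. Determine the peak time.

The closed-loop denominator s² + 4s + 9.072 gives ω_n = √9.072 = 3.012 and ζ = 4/(2ω_n) = 0.664.
Damped frequency ω_d = ω_n√(1−ζ²) = 2.252 rad/s, so peak time T_p = π/ω_d = 1.39 s.

T_p = 1.39 s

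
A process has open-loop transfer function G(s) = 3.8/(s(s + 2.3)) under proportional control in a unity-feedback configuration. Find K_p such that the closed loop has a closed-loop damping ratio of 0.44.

Closed-loop characteristic equation: s² + 2.3s + K_p·3.8 = 0.
So ω_n = √(3.8K_p) and 2ζω_n = 2.3, giving ζ = 2.3/(2√(3.8K_p)).
Setting ζ = 0.44: √(3.8K_p) = 2.3/(2·0.44) = 2.614, so K_p = 6.831/3.8 = 1.8.

K_p = 1.8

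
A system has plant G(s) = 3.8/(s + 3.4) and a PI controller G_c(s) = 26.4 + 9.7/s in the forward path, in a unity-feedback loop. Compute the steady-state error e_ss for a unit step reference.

The open loop G_c(s)G(s) has a pole at the origin (type 1), so the static position error constant is infinite and e_ss = 1/(1+∞) = 0.

0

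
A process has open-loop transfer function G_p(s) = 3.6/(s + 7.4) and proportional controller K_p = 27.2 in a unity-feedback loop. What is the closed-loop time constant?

Closed-loop transfer function: T(s) = K_p·G_p(s)/(1 + K_p·G_p(s)) = 97.92/(s + 7.4 + 97.92) = 97.92/(s + 105.3).
Time constant τ = 1/105.3 = 0.00949 s.

τ = 0.00949 s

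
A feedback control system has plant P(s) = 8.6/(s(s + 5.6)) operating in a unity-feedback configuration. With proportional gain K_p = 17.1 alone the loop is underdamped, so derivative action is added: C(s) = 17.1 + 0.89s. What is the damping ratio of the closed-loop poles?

Forward path: (17.1 + 0.89s)·8.6/(s(s+5.6)). The closed-loop characteristic equation is s² + (5.6 + 8.6·0.89)s + 8.6·17.1 = 0.
That is s² + 13.25s + 147.1 = 0, so ω_n = 12.13 rad/s and ζ = 13.25/(2·12.13) = 0.5465.

ζ = 0.546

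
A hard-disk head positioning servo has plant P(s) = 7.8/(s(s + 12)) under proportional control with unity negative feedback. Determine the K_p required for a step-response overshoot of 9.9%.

K_p = 13.1

From %OS = 100·exp(−πζ/√(1−ζ²)) = 9.9%, ζ = −ln(0.099)/√(π²+ln²(0.099)) = 0.5928.
Characteristic equation s² + 12s + 7.8K_p = 0 gives ζ = 12/(2√(7.8K_p)).
Setting ζ = 0.5928: √(7.8K_p) = 12/(2·0.5928) = 10.12, so K_p = 102.4/7.8 = 13.1.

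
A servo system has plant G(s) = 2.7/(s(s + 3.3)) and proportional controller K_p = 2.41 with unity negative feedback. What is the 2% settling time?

T_s ≈ 2.42 s

Closed-loop characteristic equation: s² + 3.3s + 6.507 = 0, so ω_n = 2.551 rad/s and ζ = 3.3/(2·2.551) = 0.6468.
2% settling time T_s ≈ 4/(ζω_n) = 4/1.65 = 2.42 s.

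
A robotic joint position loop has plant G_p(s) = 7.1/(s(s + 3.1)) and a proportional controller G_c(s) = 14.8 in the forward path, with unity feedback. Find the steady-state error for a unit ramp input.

0.0295

The loop has one pole at the origin (type 1). Velocity error constant K_v = lim_{s→0} s·G_c(s)G_p(s) = 14.8·7.1/3.1 = 33.9.
Steady-state error to a unit ramp: e_ss = 1/K_v = 0.0295.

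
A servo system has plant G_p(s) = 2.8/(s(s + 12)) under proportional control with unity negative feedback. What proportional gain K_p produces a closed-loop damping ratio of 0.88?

Closed-loop characteristic equation: s² + 12s + K_p·2.8 = 0.
So ω_n = √(2.8K_p) and 2ζω_n = 12, giving ζ = 12/(2√(2.8K_p)).
Setting ζ = 0.88: √(2.8K_p) = 12/(2·0.88) = 6.818, so K_p = 46.49/2.8 = 16.6.

K_p = 16.6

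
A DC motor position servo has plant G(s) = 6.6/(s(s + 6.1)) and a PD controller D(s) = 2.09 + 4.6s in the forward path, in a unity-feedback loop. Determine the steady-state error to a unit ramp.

0.442

The loop has one pole at the origin (type 1). Velocity error constant K_v = lim_{s→0} s·D(s)G(s) = 2.09·6.6/6.1 = 2.261.
Steady-state error to a unit ramp: e_ss = 1/K_v = 0.442.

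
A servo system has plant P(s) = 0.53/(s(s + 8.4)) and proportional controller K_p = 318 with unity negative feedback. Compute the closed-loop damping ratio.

1 + K_p·P(s) = 0 gives s² + 8.4s + 168.5 = 0.
So ω_n² = 168.5 ⇒ ω_n = 12.98 rad/s, and ζ = 8.4/(2ω_n) = 0.324.

ζ = 0.324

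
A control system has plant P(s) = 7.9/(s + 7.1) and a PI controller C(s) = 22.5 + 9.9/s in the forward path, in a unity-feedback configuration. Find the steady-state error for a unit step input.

The open loop C(s)P(s) has a pole at the origin (type 1), so the static position error constant is infinite and e_ss = 1/(1+∞) = 0.

0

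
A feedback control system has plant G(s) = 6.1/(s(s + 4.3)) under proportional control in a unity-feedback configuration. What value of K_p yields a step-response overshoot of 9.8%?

K_p = 2.14

From %OS = 100·exp(−πζ/√(1−ζ²)) = 9.8%, ζ = −ln(0.098)/√(π²+ln²(0.098)) = 0.5945.
Characteristic equation s² + 4.3s + 6.1K_p = 0 gives ζ = 4.3/(2√(6.1K_p)).
Setting ζ = 0.5945: √(6.1K_p) = 4.3/(2·0.5945) = 3.616, so K_p = 13.08/6.1 = 2.14.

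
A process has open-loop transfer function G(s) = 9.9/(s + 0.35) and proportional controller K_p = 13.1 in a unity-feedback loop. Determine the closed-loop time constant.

τ = 0.00769 s

Closed-loop transfer function: T(s) = K_p·G(s)/(1 + K_p·G(s)) = 129.7/(s + 0.35 + 129.7) = 129.7/(s + 130).
Time constant τ = 1/130 = 0.00769 s.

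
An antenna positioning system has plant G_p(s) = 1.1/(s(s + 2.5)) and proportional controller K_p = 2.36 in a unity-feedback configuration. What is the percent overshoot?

Closed-loop characteristic equation: s² + 2.5s + 2.596 = 0, so ω_n = 1.611 rad/s and ζ = 2.5/(2·1.611) = 0.7758.
%OS = 100·exp(−πζ/√(1−ζ²)) = 100·exp(−π·0.7758/√0.3981) = 2.1%.

2.1%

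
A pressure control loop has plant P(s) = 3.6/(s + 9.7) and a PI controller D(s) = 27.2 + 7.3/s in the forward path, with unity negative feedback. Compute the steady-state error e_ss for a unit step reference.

0

The open loop D(s)P(s) has a pole at the origin (type 1), so the static position error constant is infinite and e_ss = 1/(1+∞) = 0.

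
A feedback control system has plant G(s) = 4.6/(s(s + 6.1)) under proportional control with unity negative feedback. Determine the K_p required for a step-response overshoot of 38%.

From %OS = 100·exp(−πζ/√(1−ζ²)) = 38%, ζ = −ln(0.38)/√(π²+ln²(0.38)) = 0.2943.
Characteristic equation s² + 6.1s + 4.6K_p = 0 gives ζ = 6.1/(2√(4.6K_p)).
Setting ζ = 0.2943: √(4.6K_p) = 6.1/(2·0.2943) = 10.36, so K_p = 107.4/4.6 = 23.3.

K_p = 23.3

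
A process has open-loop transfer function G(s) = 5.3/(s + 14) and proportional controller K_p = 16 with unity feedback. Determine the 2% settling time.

T_s ≈ 0.0405 s

Closed-loop transfer function: T(s) = K_p·G(s)/(1 + K_p·G(s)) = 84.8/(s + 14 + 84.8) = 84.8/(s + 98.8).
Time constant τ = 1/98.8 = 0.01012 s, so the 2% settling time is about 4τ = 0.0405 s.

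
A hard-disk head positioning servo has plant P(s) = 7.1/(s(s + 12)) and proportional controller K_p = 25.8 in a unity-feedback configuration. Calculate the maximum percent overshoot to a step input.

The closed-loop denominator s² + 12s + 183.2 gives ω_n = √183.2 = 13.53 and ζ = 12/(2ω_n) = 0.4433.
%OS = 100·exp(−πζ/√(1−ζ²)) = 100·exp(−π·0.4433/√0.8035) = 21.1%.

21.1%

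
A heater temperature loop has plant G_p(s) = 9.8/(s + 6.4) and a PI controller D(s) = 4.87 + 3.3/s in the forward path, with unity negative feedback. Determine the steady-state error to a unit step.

The open loop D(s)G_p(s) has a pole at the origin (type 1), so the static position error constant is infinite and e_ss = 1/(1+∞) = 0.

0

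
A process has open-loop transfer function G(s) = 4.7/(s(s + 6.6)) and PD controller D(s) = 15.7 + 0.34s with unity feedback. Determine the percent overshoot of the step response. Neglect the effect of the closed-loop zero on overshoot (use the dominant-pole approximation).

Forward path: (15.7 + 0.34s)·4.7/(s(s+6.6)). The closed-loop characteristic equation is s² + (6.6 + 4.7·0.34)s + 4.7·15.7 = 0.
That is s² + 8.198s + 73.79 = 0, so ω_n = 8.59 rad/s and ζ = 8.198/(2·8.59) = 0.4772.
%OS = 100·exp(−πζ/√(1−ζ²)) = 18.2%.

18.2%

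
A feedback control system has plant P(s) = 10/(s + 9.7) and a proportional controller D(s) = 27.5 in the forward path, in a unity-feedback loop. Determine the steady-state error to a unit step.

The loop is type 0. Static position error constant K_pos = D(0)·P(0) = 27.5·1.031 = 28.35.
Steady-state error to a unit step: e_ss = 1/(1+K_pos) = 1/29.35 = 0.0341.

0.0341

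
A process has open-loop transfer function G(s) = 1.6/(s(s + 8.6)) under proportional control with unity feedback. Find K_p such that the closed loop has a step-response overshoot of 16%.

From %OS = 100·exp(−πζ/√(1−ζ²)) = 16%, ζ = −ln(0.16)/√(π²+ln²(0.16)) = 0.5039.
Characteristic equation s² + 8.6s + 1.6K_p = 0 gives ζ = 8.6/(2√(1.6K_p)).
Setting ζ = 0.5039: √(1.6K_p) = 8.6/(2·0.5039) = 8.534, so K_p = 72.83/1.6 = 45.5.

K_p = 45.5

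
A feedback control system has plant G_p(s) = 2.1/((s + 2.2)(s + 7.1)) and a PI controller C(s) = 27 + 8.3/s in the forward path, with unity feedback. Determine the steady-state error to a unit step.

0

The open loop C(s)G_p(s) has a pole at the origin (type 1), so the static position error constant is infinite and e_ss = 1/(1+∞) = 0.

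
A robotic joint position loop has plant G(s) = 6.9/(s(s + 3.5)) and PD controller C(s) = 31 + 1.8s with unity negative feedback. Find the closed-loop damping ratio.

Forward path: (31 + 1.8s)·6.9/(s(s+3.5)). The closed-loop characteristic equation is s² + (3.5 + 6.9·1.8)s + 6.9·31 = 0.
That is s² + 15.92s + 213.9 = 0, so ω_n = 14.63 rad/s and ζ = 15.92/(2·14.63) = 0.5443.

ζ = 0.544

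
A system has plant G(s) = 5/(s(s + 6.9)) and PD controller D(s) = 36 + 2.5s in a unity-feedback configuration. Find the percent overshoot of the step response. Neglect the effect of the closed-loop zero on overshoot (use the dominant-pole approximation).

Forward path: (36 + 2.5s)·5/(s(s+6.9)). The closed-loop characteristic equation is s² + (6.9 + 5·2.5)s + 5·36 = 0.
That is s² + 19.4s + 180 = 0, so ω_n = 13.42 rad/s and ζ = 19.4/(2·13.42) = 0.723.
%OS = 100·exp(−πζ/√(1−ζ²)) = 3.73%.

3.73%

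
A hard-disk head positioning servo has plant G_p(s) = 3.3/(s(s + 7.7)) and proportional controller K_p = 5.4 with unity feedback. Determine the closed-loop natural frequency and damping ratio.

The closed-loop denominator is s(s+7.7) + 5.4·3.3 = s² + 7.7s + 17.82.
So ω_n² = 17.82 ⇒ ω_n = 4.221 rad/s, and ζ = 7.7/(2ω_n) = 0.912.

ω_n = 4.22 rad/s, ζ = 0.912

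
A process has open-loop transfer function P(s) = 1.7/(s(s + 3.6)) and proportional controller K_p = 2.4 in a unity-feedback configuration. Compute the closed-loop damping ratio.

ζ = 0.891

The closed-loop denominator is s(s+3.6) + 2.4·1.7 = s² + 3.6s + 4.08.
Matching s² + 2ζω_n s + ω_n²: ω_n = √4.08 = 2.02 rad/s and 2ζω_n = 3.6, so ζ = 3.6/(2·2.02) = 0.891.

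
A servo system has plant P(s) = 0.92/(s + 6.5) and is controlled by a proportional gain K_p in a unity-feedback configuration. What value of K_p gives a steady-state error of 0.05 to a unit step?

For a type-0 loop with proportional control, e_ss = 1/(1 + K_p·P(0)).
P(0) = 0.1415. Require 1/(1 + K_p·0.1415) = 0.05, so 1 + 0.1415·K_p = 20.
K_p = (20 − 1)/0.1415 = 134.

K_p = 134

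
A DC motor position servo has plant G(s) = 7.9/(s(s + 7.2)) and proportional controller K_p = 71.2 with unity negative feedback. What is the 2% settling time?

T_s ≈ 1.11 s

From 1 + K_pG(s) = 0: s² + 7.2s + 562.5 = 0 ⇒ ω_n = 23.72, ζ = 0.1518.
2% settling time T_s ≈ 4/(ζω_n) = 4/3.6 = 1.11 s.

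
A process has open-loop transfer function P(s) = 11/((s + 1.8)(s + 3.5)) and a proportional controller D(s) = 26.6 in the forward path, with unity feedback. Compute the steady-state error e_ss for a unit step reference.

The loop is type 0. Static position error constant K_pos = D(0)·P(0) = 26.6·1.746 = 46.44.
Steady-state error to a unit step: e_ss = 1/(1+K_pos) = 1/47.44 = 0.0211.

0.0211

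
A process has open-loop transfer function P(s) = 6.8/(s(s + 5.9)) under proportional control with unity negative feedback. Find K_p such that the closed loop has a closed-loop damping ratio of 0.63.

K_p = 3.22

Closed-loop characteristic equation: s² + 5.9s + K_p·6.8 = 0.
So ω_n = √(6.8K_p) and 2ζω_n = 5.9, giving ζ = 5.9/(2√(6.8K_p)).
Setting ζ = 0.63: √(6.8K_p) = 5.9/(2·0.63) = 4.683, so K_p = 21.93/6.8 = 3.22.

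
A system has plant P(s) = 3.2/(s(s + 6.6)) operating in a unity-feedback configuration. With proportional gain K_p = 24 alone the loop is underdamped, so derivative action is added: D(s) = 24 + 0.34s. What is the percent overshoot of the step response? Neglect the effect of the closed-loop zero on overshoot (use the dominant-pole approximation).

21.6%

Forward path: (24 + 0.34s)·3.2/(s(s+6.6)). The closed-loop characteristic equation is s² + (6.6 + 3.2·0.34)s + 3.2·24 = 0.
That is s² + 7.688s + 76.8 = 0, so ω_n = 8.764 rad/s and ζ = 7.688/(2·8.764) = 0.4386.
%OS = 100·exp(−πζ/√(1−ζ²)) = 21.6%.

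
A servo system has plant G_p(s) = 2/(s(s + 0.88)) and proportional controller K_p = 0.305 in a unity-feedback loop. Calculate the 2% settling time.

From 1 + K_pG_p(s) = 0: s² + 0.88s + 0.61 = 0 ⇒ ω_n = 0.781, ζ = 0.5634.
2% settling time T_s ≈ 4/(ζω_n) = 4/0.44 = 9.09 s.

T_s ≈ 9.09 s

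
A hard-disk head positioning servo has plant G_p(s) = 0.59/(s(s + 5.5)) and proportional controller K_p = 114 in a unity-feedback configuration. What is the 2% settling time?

T_s ≈ 1.45 s

From 1 + K_pG_p(s) = 0: s² + 5.5s + 67.26 = 0 ⇒ ω_n = 8.201, ζ = 0.3353.
2% settling time T_s ≈ 4/(ζω_n) = 4/2.75 = 1.45 s.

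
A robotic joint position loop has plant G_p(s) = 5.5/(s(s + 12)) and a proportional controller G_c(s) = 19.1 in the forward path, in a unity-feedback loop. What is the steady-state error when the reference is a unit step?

The open loop G_c(s)G_p(s) has a pole at the origin (type 1), so the static position error constant is infinite and e_ss = 1/(1+∞) = 0.

0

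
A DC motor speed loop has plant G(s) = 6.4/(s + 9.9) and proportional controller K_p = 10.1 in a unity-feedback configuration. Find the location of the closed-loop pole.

s = -74.54

Closed-loop transfer function: T(s) = K_p·G(s)/(1 + K_p·G(s)) = 64.64/(s + 9.9 + 64.64) = 64.64/(s + 74.54).
The closed-loop pole is at s = −74.54.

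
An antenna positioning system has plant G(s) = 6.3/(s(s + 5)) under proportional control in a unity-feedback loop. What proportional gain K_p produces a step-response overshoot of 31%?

From %OS = 100·exp(−πζ/√(1−ζ²)) = 31%, ζ = −ln(0.31)/√(π²+ln²(0.31)) = 0.3493.
Characteristic equation s² + 5s + 6.3K_p = 0 gives ζ = 5/(2√(6.3K_p)).
Setting ζ = 0.3493: √(6.3K_p) = 5/(2·0.3493) = 7.157, so K_p = 51.22/6.3 = 8.13.

K_p = 8.13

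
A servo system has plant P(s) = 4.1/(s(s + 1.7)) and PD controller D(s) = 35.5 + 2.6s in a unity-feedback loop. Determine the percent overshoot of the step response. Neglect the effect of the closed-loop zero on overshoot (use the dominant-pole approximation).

15.4%

Forward path: (35.5 + 2.6s)·4.1/(s(s+1.7)). The closed-loop characteristic equation is s² + (1.7 + 4.1·2.6)s + 4.1·35.5 = 0.
That is s² + 12.36s + 145.5 = 0, so ω_n = 12.06 rad/s and ζ = 12.36/(2·12.06) = 0.5123.
%OS = 100·exp(−πζ/√(1−ζ²)) = 15.4%.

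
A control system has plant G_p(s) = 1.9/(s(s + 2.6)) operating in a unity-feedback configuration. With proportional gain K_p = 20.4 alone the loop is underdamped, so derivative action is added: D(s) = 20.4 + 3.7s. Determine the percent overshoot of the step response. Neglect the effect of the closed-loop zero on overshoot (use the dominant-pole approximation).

Forward path: (20.4 + 3.7s)·1.9/(s(s+2.6)). The closed-loop characteristic equation is s² + (2.6 + 1.9·3.7)s + 1.9·20.4 = 0.
That is s² + 9.63s + 38.76 = 0, so ω_n = 6.226 rad/s and ζ = 9.63/(2·6.226) = 0.7734.
%OS = 100·exp(−πζ/√(1−ζ²)) = 2.16%.

2.16%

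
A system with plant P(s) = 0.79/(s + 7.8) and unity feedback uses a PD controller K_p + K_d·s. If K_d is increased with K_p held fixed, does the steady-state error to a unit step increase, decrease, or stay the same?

At s = 0 the derivative term contributes nothing: C(0) = K_p regardless of K_d, so K_pos = K_p·P(0) and e_ss are unchanged.

unchanged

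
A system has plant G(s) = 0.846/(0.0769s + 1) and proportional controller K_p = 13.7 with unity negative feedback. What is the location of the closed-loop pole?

s = -163.7

Closed loop: T(s) = K_p·G/(1+K_p·G) = 11.59/(0.0769s + 1 + 11.59), with pole at s = −(1 + 11.59)/0.0769 = −163.7.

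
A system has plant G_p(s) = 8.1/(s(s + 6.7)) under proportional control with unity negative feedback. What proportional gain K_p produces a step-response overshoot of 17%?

K_p = 5.74

From %OS = 100·exp(−πζ/√(1−ζ²)) = 17%, ζ = −ln(0.17)/√(π²+ln²(0.17)) = 0.4913.
Characteristic equation s² + 6.7s + 8.1K_p = 0 gives ζ = 6.7/(2√(8.1K_p)).
Setting ζ = 0.4913: √(8.1K_p) = 6.7/(2·0.4913) = 6.819, so K_p = 46.5/8.1 = 5.74.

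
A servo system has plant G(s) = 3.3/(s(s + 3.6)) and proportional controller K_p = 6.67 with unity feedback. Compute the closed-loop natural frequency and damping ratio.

1 + K_p·G(s) = 0 gives s² + 3.6s + 22.01 = 0.
So ω_n² = 22.01 ⇒ ω_n = 4.692 rad/s, and ζ = 3.6/(2ω_n) = 0.384.

ω_n = 4.69 rad/s, ζ = 0.384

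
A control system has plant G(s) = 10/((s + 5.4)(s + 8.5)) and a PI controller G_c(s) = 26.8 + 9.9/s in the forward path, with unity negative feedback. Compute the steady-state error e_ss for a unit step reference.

0

The open loop G_c(s)G(s) has a pole at the origin (type 1), so the static position error constant is infinite and e_ss = 1/(1+∞) = 0.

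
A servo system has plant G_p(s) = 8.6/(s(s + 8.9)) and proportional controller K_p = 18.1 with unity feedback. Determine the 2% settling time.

From 1 + K_pG_p(s) = 0: s² + 8.9s + 155.7 = 0 ⇒ ω_n = 12.48, ζ = 0.3567.
2% settling time T_s ≈ 4/(ζω_n) = 4/4.45 = 0.899 s.

T_s ≈ 0.899 s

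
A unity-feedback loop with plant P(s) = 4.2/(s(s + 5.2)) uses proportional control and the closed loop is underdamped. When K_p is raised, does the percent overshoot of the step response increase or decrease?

increase

ζ = 5.2/(2√(4.2K_p)) decreases as K_p grows; lower damping means more overshoot.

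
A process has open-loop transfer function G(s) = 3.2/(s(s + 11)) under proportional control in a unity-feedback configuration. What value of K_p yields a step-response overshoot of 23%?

From %OS = 100·exp(−πζ/√(1−ζ²)) = 23%, ζ = −ln(0.23)/√(π²+ln²(0.23)) = 0.4237.
Characteristic equation s² + 11s + 3.2K_p = 0 gives ζ = 11/(2√(3.2K_p)).
Setting ζ = 0.4237: √(3.2K_p) = 11/(2·0.4237) = 12.98, so K_p = 168.5/3.2 = 52.6.

K_p = 52.6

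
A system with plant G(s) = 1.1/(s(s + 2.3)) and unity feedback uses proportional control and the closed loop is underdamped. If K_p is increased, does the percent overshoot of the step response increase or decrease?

Characteristic equation s² + 2.3s + K_p·1.1 = 0: raising K_p raises ω_n while 2ζω_n = 2.3 is fixed, so ζ falls and overshoot grows.

increase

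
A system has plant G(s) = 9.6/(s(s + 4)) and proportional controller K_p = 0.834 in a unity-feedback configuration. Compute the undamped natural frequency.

1 + K_p·G(s) = 0 gives s² + 4s + 8.006 = 0.
Matching s² + 2ζω_n s + ω_n²: ω_n = √8.006 = 2.83 rad/s and 2ζω_n = 4, so ζ = 4/(2·2.83) = 0.707.

ω_n = 2.83 rad/s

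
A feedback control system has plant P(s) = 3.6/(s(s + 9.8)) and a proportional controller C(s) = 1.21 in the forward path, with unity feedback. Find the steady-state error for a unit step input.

0

The open loop C(s)P(s) has a pole at the origin (type 1), so the static position error constant is infinite and e_ss = 1/(1+∞) = 0.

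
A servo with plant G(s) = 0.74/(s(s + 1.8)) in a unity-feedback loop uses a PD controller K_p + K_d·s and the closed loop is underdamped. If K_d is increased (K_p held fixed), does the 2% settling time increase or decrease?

Characteristic equation s² + (1.8 + 0.74K_d)s + 0.74K_p = 0: raising K_d increases ζω_n = (1.8+0.74K_d)/2 while the loop stays underdamped, so T_s ≈ 4/(ζω_n) decreases.

decrease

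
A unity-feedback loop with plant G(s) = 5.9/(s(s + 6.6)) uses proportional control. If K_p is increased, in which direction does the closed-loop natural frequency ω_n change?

ω_n = √(5.9·K_p), which grows with K_p.

increase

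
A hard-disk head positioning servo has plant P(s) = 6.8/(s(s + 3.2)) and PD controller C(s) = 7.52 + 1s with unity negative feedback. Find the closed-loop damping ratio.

ζ = 0.699

Forward path: (7.52 + 1s)·6.8/(s(s+3.2)). The closed-loop characteristic equation is s² + (3.2 + 6.8·1)s + 6.8·7.52 = 0.
That is s² + 10s + 51.14 = 0, so ω_n = 7.151 rad/s and ζ = 10/(2·7.151) = 0.6992.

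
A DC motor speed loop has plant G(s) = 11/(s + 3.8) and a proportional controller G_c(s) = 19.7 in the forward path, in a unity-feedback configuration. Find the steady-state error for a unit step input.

0.0172

The loop is type 0. Static position error constant K_pos = G_c(0)·G(0) = 19.7·2.895 = 57.03.
Steady-state error to a unit step: e_ss = 1/(1+K_pos) = 1/58.03 = 0.0172.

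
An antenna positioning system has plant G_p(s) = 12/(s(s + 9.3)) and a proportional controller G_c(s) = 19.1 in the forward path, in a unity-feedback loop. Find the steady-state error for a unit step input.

0

The open loop G_c(s)G_p(s) has a pole at the origin (type 1), so the static position error constant is infinite and e_ss = 1/(1+∞) = 0.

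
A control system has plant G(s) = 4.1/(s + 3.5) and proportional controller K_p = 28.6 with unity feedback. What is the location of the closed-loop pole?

s = -120.8

Closed-loop transfer function: T(s) = K_p·G(s)/(1 + K_p·G(s)) = 117.3/(s + 3.5 + 117.3) = 117.3/(s + 120.8).
The closed-loop pole is at s = −120.8.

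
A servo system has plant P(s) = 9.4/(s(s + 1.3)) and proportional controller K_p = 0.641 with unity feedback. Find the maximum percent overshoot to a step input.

42.2%

The closed-loop denominator s² + 1.3s + 6.025 gives ω_n = √6.025 = 2.455 and ζ = 1.3/(2ω_n) = 0.2648.
%OS = 100·exp(−πζ/√(1−ζ²)) = 100·exp(−π·0.2648/√0.9299) = 42.2%.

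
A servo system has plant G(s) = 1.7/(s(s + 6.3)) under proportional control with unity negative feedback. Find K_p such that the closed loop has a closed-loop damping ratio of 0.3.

Closed-loop characteristic equation: s² + 6.3s + K_p·1.7 = 0.
So ω_n = √(1.7K_p) and 2ζω_n = 6.3, giving ζ = 6.3/(2√(1.7K_p)).
Setting ζ = 0.3: √(1.7K_p) = 6.3/(2·0.3) = 10.5, so K_p = 110.2/1.7 = 64.9.

K_p = 64.9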